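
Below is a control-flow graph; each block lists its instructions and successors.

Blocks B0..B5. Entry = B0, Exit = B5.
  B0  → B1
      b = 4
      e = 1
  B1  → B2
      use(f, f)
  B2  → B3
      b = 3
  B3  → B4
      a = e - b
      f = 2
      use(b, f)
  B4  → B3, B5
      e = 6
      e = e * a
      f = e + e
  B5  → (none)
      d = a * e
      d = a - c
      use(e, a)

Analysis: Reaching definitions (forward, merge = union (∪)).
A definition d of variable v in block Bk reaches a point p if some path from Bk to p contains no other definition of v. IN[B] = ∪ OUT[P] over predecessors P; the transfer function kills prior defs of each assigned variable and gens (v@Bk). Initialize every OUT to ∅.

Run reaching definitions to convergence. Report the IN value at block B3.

Answer: {a@B3, b@B2, e@B0, e@B4, f@B4}

Working:
Fixpoint table:
  B0:   IN={}   OUT={b@B0, e@B0}
  B1:   IN={b@B0, e@B0}   OUT={b@B0, e@B0}
  B2:   IN={b@B0, e@B0}   OUT={b@B2, e@B0}
  B3:   IN={a@B3, b@B2, e@B0, e@B4, f@B4}   OUT={a@B3, b@B2, e@B0, e@B4, f@B3}
  B4:   IN={a@B3, b@B2, e@B0, e@B4, f@B3}   OUT={a@B3, b@B2, e@B4, f@B4}
  B5:   IN={a@B3, b@B2, e@B4, f@B4}   OUT={a@B3, b@B2, d@B5, e@B4, f@B4}

Merge at B3: IN[B3] = OUT[B2] ⊔ OUT[B4] = {a@B3, b@B2, e@B0, e@B4, f@B4}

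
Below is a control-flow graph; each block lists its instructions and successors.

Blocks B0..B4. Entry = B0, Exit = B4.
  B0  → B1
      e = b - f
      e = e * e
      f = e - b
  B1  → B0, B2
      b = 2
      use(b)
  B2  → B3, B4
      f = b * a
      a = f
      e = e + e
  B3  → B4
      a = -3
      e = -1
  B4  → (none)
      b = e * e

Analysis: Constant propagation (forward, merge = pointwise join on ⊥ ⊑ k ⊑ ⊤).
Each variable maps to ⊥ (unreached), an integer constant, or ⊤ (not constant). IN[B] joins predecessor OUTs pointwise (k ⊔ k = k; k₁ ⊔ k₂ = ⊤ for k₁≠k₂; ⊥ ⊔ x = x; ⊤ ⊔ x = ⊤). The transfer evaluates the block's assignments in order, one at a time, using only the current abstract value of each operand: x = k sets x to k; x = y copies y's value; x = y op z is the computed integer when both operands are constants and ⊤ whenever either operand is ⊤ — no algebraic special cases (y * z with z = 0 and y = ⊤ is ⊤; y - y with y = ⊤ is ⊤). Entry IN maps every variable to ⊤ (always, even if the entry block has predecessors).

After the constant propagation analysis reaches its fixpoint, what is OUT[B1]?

Answer: {a: ⊤, b: 2, c: ⊤, d: ⊤, e: ⊤, f: ⊤}

Trace:
Fixpoint table:
  B0: | IN=(all ⊤) | OUT=(all ⊤)
  B1: | IN=(all ⊤) | OUT={b:2; rest ⊤}
  B2: | IN={b:2; rest ⊤} | OUT={b:2; rest ⊤}
  B3: | IN={b:2; rest ⊤} | OUT={a:-3, b:2, e:-1; rest ⊤}
  B4: | IN={b:2; rest ⊤} | OUT=(all ⊤)

Merge at B1: IN[B1] = OUT[B0] = {a: ⊤, b: ⊤, c: ⊤, d: ⊤, e: ⊤, f: ⊤}
Applying B1's transfer function to that IN value gives OUT[B1] (row B1 above).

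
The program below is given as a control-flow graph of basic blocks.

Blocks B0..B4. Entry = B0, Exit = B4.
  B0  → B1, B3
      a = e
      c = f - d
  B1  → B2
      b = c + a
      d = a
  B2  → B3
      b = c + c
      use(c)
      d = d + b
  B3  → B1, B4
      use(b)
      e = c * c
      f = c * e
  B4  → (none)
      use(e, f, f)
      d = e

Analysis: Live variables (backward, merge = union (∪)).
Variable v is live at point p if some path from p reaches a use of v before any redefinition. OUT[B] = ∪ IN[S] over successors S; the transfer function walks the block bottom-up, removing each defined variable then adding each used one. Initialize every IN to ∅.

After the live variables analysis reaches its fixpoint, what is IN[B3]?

Converged values:
  B0: | IN={b, d, e, f} | OUT={a, b, c}
  B1: | IN={a, c} | OUT={a, c, d}
  B2: | IN={a, c, d} | OUT={a, b, c}
  B3: | IN={a, b, c} | OUT={a, c, e, f}
  B4: | IN={e, f} | OUT={}

Merge at B3: OUT[B3] = IN[B1] ⊔ IN[B4] = {a, c, e, f}
Applying B3's transfer function to that OUT value gives IN[B3] (row B3 above).

Answer: {a, b, c}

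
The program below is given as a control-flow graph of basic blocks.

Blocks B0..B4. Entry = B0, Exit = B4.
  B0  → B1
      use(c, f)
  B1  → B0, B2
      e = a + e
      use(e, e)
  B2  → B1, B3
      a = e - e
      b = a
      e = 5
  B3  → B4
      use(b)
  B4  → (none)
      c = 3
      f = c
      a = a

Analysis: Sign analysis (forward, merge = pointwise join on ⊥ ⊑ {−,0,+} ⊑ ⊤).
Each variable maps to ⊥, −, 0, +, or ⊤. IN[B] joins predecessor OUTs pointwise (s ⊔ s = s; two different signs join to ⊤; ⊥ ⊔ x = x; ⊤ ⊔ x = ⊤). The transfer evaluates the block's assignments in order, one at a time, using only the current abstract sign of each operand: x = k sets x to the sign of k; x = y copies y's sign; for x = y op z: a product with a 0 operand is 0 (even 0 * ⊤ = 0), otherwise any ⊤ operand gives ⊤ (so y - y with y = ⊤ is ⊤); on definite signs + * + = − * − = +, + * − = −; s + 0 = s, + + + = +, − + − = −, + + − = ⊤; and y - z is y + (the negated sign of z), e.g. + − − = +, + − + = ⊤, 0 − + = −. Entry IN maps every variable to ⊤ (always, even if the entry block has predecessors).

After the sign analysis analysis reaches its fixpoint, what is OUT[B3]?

Converged values:
  B0:   IN=(all ⊤)   OUT=(all ⊤)
  B1:   IN=(all ⊤)   OUT=(all ⊤)
  B2:   IN=(all ⊤)   OUT={e:+; rest ⊤}
  B3:   IN={e:+; rest ⊤}   OUT={e:+; rest ⊤}
  B4:   IN={e:+; rest ⊤}   OUT={c:+, e:+, f:+; rest ⊤}

Merge at B3: IN[B3] = OUT[B2] = {a: ⊤, b: ⊤, c: ⊤, d: ⊤, e: +, f: ⊤}
Applying B3's transfer function to that IN value gives OUT[B3] (row B3 above).

Answer: {a: ⊤, b: ⊤, c: ⊤, d: ⊤, e: +, f: ⊤}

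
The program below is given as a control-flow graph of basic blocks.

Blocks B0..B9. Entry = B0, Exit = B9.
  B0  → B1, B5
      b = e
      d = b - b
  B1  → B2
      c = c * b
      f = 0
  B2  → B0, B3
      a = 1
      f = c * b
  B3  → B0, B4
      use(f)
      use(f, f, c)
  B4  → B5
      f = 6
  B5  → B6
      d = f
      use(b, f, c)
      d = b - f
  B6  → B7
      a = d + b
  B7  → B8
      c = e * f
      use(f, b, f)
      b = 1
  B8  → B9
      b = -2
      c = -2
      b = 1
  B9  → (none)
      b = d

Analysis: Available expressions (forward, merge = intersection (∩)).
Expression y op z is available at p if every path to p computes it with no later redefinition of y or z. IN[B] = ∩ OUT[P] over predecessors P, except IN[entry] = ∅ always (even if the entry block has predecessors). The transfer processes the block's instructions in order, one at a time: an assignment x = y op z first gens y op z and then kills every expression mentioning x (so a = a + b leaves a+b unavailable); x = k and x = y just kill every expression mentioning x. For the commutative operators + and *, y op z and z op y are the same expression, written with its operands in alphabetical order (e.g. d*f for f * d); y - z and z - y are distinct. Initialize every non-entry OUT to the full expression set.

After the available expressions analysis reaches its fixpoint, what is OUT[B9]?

Answer: {e*f}

Derivation:
Converged values:
  B0:   IN={}   OUT={b-b}
  B1:   IN={b-b}   OUT={b-b}
  B2:   IN={b-b}   OUT={b*c, b-b}
  B3:   IN={b*c, b-b}   OUT={b*c, b-b}
  B4:   IN={b*c, b-b}   OUT={b*c, b-b}
  B5:   IN={b-b}   OUT={b-b, b-f}
  B6:   IN={b-b, b-f}   OUT={b+d, b-b, b-f}
  B7:   IN={b+d, b-b, b-f}   OUT={e*f}
  B8:   IN={e*f}   OUT={e*f}
  B9:   IN={e*f}   OUT={e*f}

Merge at B9: IN[B9] = OUT[B8] = {e*f}
Applying B9's transfer function to that IN value gives OUT[B9] (row B9 above).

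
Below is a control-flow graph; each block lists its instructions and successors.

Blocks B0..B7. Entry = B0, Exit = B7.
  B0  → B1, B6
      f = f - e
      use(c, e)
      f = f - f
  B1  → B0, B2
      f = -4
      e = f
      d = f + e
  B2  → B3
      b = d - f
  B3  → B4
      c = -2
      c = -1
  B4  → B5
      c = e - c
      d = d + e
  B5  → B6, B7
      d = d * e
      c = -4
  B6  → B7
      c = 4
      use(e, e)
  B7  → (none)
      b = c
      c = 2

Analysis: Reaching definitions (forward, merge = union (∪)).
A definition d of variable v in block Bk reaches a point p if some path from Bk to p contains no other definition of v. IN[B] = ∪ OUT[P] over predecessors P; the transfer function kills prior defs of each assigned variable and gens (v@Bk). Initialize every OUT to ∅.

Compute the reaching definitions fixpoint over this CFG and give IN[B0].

Fixpoint table:
  B0:   IN={d@B1, e@B1, f@B1}   OUT={d@B1, e@B1, f@B0}
  B1:   IN={d@B1, e@B1, f@B0}   OUT={d@B1, e@B1, f@B1}
  B2:   IN={d@B1, e@B1, f@B1}   OUT={b@B2, d@B1, e@B1, f@B1}
  B3:   IN={b@B2, d@B1, e@B1, f@B1}   OUT={b@B2, c@B3, d@B1, e@B1, f@B1}
  B4:   IN={b@B2, c@B3, d@B1, e@B1, f@B1}   OUT={b@B2, c@B4, d@B4, e@B1, f@B1}
  B5:   IN={b@B2, c@B4, d@B4, e@B1, f@B1}   OUT={b@B2, c@B5, d@B5, e@B1, f@B1}
  B6:   IN={b@B2, c@B5, d@B1, d@B5, e@B1, f@B0, f@B1}   OUT={b@B2, c@B6, d@B1, d@B5, e@B1, f@B0, f@B1}
  B7:   IN={b@B2, c@B5, c@B6, d@B1, d@B5, e@B1, f@B0, f@B1}   OUT={b@B7, c@B7, d@B1, d@B5, e@B1, f@B0, f@B1}

Merge at B0 (entry node, so the boundary value {} is joined with the incoming edge(s)): IN[B0] = {} ⊔ OUT[B1] = {d@B1, e@B1, f@B1}

Answer: {d@B1, e@B1, f@B1}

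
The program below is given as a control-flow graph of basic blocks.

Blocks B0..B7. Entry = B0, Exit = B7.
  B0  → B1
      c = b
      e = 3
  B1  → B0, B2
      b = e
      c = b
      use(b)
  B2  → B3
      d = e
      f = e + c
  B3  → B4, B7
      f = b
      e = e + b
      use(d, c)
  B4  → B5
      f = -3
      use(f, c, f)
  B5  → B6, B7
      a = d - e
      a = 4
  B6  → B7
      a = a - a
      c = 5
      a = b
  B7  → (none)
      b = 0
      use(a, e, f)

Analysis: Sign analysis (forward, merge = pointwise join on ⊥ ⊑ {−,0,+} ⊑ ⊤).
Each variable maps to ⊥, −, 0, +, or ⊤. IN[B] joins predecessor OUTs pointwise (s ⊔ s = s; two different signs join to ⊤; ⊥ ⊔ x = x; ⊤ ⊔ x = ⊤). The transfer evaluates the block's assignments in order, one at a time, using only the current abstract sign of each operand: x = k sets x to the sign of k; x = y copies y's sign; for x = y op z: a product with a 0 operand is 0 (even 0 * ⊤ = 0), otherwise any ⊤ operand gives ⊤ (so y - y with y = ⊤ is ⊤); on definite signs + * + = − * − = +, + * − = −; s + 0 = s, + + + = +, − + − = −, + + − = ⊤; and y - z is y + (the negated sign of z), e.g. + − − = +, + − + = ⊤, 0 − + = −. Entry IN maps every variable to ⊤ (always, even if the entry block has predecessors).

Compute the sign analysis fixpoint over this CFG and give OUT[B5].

Per-block solution:
  B0:  IN=(all ⊤)  OUT={e:+; rest ⊤}
  B1:  IN={e:+; rest ⊤}  OUT={b:+, c:+, e:+; rest ⊤}
  B2:  IN={b:+, c:+, e:+; rest ⊤}  OUT={b:+, c:+, d:+, e:+, f:+; rest ⊤}
  B3:  IN={b:+, c:+, d:+, e:+, f:+; rest ⊤}  OUT={b:+, c:+, d:+, e:+, f:+; rest ⊤}
  B4:  IN={b:+, c:+, d:+, e:+, f:+; rest ⊤}  OUT={b:+, c:+, d:+, e:+, f:-; rest ⊤}
  B5:  IN={b:+, c:+, d:+, e:+, f:-; rest ⊤}  OUT={a:+, b:+, c:+, d:+, e:+, f:-; rest ⊤}
  B6:  IN={a:+, b:+, c:+, d:+, e:+, f:-; rest ⊤}  OUT={a:+, b:+, c:+, d:+, e:+, f:-; rest ⊤}
  B7:  IN={b:+, c:+, d:+, e:+; rest ⊤}  OUT={b:0, c:+, d:+, e:+; rest ⊤}

Merge at B5: IN[B5] = OUT[B4] = {a: ⊤, b: +, c: +, d: +, e: +, f: -}
Applying B5's transfer function to that IN value gives OUT[B5] (row B5 above).

Answer: {a: +, b: +, c: +, d: +, e: +, f: -}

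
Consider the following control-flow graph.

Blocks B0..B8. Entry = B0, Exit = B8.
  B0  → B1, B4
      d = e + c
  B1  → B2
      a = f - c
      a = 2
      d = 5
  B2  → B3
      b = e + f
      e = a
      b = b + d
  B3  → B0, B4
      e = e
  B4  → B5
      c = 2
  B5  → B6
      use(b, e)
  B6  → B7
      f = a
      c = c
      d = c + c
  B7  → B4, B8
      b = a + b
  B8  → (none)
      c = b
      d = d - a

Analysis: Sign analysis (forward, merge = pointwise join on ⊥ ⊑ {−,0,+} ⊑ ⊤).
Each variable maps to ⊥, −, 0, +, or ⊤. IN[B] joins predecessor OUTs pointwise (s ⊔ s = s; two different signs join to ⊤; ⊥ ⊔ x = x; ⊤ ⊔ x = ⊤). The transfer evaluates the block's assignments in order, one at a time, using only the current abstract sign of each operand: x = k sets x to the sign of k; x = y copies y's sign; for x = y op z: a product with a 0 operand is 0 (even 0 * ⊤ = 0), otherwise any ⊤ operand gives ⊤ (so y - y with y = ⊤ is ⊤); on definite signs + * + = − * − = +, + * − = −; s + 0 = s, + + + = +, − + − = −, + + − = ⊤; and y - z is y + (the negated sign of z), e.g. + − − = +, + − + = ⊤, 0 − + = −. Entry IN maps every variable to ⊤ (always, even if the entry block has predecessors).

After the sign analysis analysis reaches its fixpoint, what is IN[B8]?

Answer: {a: ⊤, b: ⊤, c: +, d: +, e: ⊤, f: ⊤}

Derivation:
Per-block solution:
  B0:   IN=(all ⊤)   OUT=(all ⊤)
  B1:   IN=(all ⊤)   OUT={a:+, d:+; rest ⊤}
  B2:   IN={a:+, d:+; rest ⊤}   OUT={a:+, d:+, e:+; rest ⊤}
  B3:   IN={a:+, d:+, e:+; rest ⊤}   OUT={a:+, d:+, e:+; rest ⊤}
  B4:   IN=(all ⊤)   OUT={c:+; rest ⊤}
  B5:   IN={c:+; rest ⊤}   OUT={c:+; rest ⊤}
  B6:   IN={c:+; rest ⊤}   OUT={c:+, d:+; rest ⊤}
  B7:   IN={c:+, d:+; rest ⊤}   OUT={c:+, d:+; rest ⊤}
  B8:   IN={c:+, d:+; rest ⊤}   OUT=(all ⊤)

Merge at B8: IN[B8] = OUT[B7] = {a: ⊤, b: ⊤, c: +, d: +, e: ⊤, f: ⊤}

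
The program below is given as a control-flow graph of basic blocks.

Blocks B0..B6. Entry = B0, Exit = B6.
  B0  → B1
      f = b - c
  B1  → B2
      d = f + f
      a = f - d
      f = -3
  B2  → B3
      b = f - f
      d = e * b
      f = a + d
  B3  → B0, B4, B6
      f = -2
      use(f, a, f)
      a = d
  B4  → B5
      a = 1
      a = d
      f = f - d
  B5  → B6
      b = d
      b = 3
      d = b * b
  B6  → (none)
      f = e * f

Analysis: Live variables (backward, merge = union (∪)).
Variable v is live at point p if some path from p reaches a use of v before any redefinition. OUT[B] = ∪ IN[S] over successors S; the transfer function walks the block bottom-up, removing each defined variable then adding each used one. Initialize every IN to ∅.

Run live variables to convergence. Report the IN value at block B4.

Answer: {d, e, f}

Trace:
Per-block solution:
  B0:   IN={b, c, e}   OUT={c, e, f}
  B1:   IN={c, e, f}   OUT={a, c, e, f}
  B2:   IN={a, c, e, f}   OUT={a, b, c, d, e}
  B3:   IN={a, b, c, d, e}   OUT={b, c, d, e, f}
  B4:   IN={d, e, f}   OUT={d, e, f}
  B5:   IN={d, e, f}   OUT={e, f}
  B6:   IN={e, f}   OUT={}

Merge at B4: OUT[B4] = IN[B5] = {d, e, f}
Applying B4's transfer function to that OUT value gives IN[B4] (row B4 above).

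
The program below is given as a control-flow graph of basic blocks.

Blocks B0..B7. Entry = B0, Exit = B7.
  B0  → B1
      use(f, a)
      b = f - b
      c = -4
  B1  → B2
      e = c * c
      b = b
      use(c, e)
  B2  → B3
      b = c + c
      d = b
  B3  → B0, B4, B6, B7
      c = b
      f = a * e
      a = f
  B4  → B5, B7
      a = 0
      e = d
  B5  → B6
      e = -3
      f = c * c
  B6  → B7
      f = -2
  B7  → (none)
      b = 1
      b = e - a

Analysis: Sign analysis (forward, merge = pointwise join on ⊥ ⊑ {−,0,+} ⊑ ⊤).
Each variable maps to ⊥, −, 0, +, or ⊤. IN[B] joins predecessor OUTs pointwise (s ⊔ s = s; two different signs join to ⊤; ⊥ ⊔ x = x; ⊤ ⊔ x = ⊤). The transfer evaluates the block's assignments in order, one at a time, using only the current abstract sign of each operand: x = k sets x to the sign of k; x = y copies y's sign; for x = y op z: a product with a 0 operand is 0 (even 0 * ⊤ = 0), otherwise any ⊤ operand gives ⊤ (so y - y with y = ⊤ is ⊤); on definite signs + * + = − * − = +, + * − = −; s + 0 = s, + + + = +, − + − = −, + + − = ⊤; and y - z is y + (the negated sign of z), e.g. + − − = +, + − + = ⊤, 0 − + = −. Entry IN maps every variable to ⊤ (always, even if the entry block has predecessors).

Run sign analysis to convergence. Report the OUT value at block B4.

Converged values:
  B0:  IN=(all ⊤)  OUT={c:-; rest ⊤}
  B1:  IN={c:-; rest ⊤}  OUT={c:-, e:+; rest ⊤}
  B2:  IN={c:-, e:+; rest ⊤}  OUT={b:-, c:-, d:-, e:+; rest ⊤}
  B3:  IN={b:-, c:-, d:-, e:+; rest ⊤}  OUT={b:-, c:-, d:-, e:+; rest ⊤}
  B4:  IN={b:-, c:-, d:-, e:+; rest ⊤}  OUT={a:0, b:-, c:-, d:-, e:-; rest ⊤}
  B5:  IN={a:0, b:-, c:-, d:-, e:-; rest ⊤}  OUT={a:0, b:-, c:-, d:-, e:-, f:+; rest ⊤}
  B6:  IN={b:-, c:-, d:-; rest ⊤}  OUT={b:-, c:-, d:-, f:-; rest ⊤}
  B7:  IN={b:-, c:-, d:-; rest ⊤}  OUT={c:-, d:-; rest ⊤}

Merge at B4: IN[B4] = OUT[B3] = {a: ⊤, b: -, c: -, d: -, e: +, f: ⊤}
Applying B4's transfer function to that IN value gives OUT[B4] (row B4 above).

Answer: {a: 0, b: -, c: -, d: -, e: -, f: ⊤}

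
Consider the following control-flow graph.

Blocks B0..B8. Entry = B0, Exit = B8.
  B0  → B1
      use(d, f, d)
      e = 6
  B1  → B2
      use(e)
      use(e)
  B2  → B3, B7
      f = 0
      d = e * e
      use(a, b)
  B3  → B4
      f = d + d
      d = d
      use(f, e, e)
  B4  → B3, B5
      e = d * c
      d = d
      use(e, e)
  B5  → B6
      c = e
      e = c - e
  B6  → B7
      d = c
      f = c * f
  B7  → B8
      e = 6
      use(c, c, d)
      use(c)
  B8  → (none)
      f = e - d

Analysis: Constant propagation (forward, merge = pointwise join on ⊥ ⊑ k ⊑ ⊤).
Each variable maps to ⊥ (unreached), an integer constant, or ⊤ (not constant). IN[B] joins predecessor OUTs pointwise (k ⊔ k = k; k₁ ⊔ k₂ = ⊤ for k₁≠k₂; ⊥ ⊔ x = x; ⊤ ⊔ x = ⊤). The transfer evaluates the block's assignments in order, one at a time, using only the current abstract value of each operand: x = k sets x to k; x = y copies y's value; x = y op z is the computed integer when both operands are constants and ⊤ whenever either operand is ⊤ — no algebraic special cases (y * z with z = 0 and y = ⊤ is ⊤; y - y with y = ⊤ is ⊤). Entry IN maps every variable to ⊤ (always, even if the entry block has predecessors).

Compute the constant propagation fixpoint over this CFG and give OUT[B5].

Answer: {a: ⊤, b: ⊤, c: ⊤, d: 36, e: ⊤, f: 72}

Trace:
Fixpoint table:
  B0:   IN=(all ⊤)   OUT={e:6; rest ⊤}
  B1:   IN={e:6; rest ⊤}   OUT={e:6; rest ⊤}
  B2:   IN={e:6; rest ⊤}   OUT={d:36, e:6, f:0; rest ⊤}
  B3:   IN={d:36; rest ⊤}   OUT={d:36, f:72; rest ⊤}
  B4:   IN={d:36, f:72; rest ⊤}   OUT={d:36, f:72; rest ⊤}
  B5:   IN={d:36, f:72; rest ⊤}   OUT={d:36, f:72; rest ⊤}
  B6:   IN={d:36, f:72; rest ⊤}   OUT=(all ⊤)
  B7:   IN=(all ⊤)   OUT={e:6; rest ⊤}
  B8:   IN={e:6; rest ⊤}   OUT={e:6; rest ⊤}

Merge at B5: IN[B5] = OUT[B4] = {a: ⊤, b: ⊤, c: ⊤, d: 36, e: ⊤, f: 72}
Applying B5's transfer function to that IN value gives OUT[B5] (row B5 above).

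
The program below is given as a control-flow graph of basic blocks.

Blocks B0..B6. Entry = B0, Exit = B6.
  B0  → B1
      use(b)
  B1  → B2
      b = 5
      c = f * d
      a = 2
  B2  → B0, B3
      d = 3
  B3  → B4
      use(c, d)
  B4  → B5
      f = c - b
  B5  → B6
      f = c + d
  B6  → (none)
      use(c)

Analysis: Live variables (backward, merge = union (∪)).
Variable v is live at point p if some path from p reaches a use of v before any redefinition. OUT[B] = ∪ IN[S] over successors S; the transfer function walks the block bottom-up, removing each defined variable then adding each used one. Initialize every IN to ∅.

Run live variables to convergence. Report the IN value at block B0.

Fixpoint table:
  B0:  IN={b, d, f}  OUT={d, f}
  B1:  IN={d, f}  OUT={b, c, f}
  B2:  IN={b, c, f}  OUT={b, c, d, f}
  B3:  IN={b, c, d}  OUT={b, c, d}
  B4:  IN={b, c, d}  OUT={c, d}
  B5:  IN={c, d}  OUT={c}
  B6:  IN={c}  OUT={}

Merge at B0: OUT[B0] = IN[B1] = {d, f}
Applying B0's transfer function to that OUT value gives IN[B0] (row B0 above).

Answer: {b, d, f}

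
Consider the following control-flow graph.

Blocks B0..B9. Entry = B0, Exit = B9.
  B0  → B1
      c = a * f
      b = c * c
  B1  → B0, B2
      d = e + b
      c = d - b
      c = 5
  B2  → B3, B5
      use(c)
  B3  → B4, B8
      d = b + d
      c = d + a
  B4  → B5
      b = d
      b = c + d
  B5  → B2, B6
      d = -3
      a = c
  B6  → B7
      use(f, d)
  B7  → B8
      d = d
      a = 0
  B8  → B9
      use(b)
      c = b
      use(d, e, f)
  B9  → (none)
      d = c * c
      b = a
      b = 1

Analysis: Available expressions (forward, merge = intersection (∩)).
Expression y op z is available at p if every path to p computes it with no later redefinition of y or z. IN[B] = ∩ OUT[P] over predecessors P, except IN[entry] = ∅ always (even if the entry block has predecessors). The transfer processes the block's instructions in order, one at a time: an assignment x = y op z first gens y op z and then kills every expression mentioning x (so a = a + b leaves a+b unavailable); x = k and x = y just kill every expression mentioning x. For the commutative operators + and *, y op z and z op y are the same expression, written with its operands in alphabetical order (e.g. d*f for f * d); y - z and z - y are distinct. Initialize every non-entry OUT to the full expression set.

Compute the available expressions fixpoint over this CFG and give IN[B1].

Fixpoint table:
  B0:  IN={}  OUT={a*f, c*c}
  B1:  IN={a*f, c*c}  OUT={a*f, b+e, d-b}
  B2:  IN={}  OUT={}
  B3:  IN={}  OUT={a+d}
  B4:  IN={a+d}  OUT={a+d, c+d}
  B5:  IN={}  OUT={}
  B6:  IN={}  OUT={}
  B7:  IN={}  OUT={}
  B8:  IN={}  OUT={}
  B9:  IN={}  OUT={c*c}

Merge at B1: IN[B1] = OUT[B0] = {a*f, c*c}

Answer: {a*f, c*c}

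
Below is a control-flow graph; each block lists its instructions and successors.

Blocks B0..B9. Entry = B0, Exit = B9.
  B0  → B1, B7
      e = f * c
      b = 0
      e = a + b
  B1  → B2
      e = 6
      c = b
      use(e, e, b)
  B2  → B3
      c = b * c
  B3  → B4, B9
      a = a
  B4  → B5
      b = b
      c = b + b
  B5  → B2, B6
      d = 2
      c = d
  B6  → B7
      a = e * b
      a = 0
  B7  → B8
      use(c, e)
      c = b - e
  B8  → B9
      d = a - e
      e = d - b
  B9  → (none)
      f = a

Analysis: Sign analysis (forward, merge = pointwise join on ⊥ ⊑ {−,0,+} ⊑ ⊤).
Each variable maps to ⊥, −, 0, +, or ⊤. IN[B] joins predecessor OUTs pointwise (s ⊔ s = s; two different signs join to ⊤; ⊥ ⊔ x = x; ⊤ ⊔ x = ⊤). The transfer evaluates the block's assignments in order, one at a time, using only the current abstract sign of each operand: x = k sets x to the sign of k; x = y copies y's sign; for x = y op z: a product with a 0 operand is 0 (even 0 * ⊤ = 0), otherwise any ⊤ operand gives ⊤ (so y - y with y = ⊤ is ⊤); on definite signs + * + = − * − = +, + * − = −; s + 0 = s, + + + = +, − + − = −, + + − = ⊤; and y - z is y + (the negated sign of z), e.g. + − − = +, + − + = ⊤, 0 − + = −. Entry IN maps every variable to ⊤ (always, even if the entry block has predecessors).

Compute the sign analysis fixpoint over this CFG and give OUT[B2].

Answer: {a: ⊤, b: 0, c: 0, d: ⊤, e: +, f: ⊤}

Working:
Fixpoint table:
  B0: | IN=(all ⊤) | OUT={b:0; rest ⊤}
  B1: | IN={b:0; rest ⊤} | OUT={b:0, c:0, e:+; rest ⊤}
  B2: | IN={b:0, e:+; rest ⊤} | OUT={b:0, c:0, e:+; rest ⊤}
  B3: | IN={b:0, c:0, e:+; rest ⊤} | OUT={b:0, c:0, e:+; rest ⊤}
  B4: | IN={b:0, c:0, e:+; rest ⊤} | OUT={b:0, c:0, e:+; rest ⊤}
  B5: | IN={b:0, c:0, e:+; rest ⊤} | OUT={b:0, c:+, d:+, e:+; rest ⊤}
  B6: | IN={b:0, c:+, d:+, e:+; rest ⊤} | OUT={a:0, b:0, c:+, d:+, e:+; rest ⊤}
  B7: | IN={b:0; rest ⊤} | OUT={b:0; rest ⊤}
  B8: | IN={b:0; rest ⊤} | OUT={b:0; rest ⊤}
  B9: | IN={b:0; rest ⊤} | OUT={b:0; rest ⊤}

Merge at B2: IN[B2] = OUT[B1] ⊔ OUT[B5] = {a: ⊤, b: 0, c: ⊤, d: ⊤, e: +, f: ⊤}
Applying B2's transfer function to that IN value gives OUT[B2] (row B2 above).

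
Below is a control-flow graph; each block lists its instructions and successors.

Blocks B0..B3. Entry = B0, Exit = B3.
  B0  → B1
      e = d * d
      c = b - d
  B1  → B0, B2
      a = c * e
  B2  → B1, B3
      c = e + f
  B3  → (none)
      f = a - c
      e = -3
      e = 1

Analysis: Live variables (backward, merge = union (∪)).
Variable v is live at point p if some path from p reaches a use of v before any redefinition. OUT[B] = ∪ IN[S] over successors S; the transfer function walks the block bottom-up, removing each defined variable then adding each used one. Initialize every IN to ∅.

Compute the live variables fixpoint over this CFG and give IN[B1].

Fixpoint table:
  B0: | IN={b, d, f} | OUT={b, c, d, e, f}
  B1: | IN={b, c, d, e, f} | OUT={a, b, d, e, f}
  B2: | IN={a, b, d, e, f} | OUT={a, b, c, d, e, f}
  B3: | IN={a, c} | OUT={}

Merge at B1: OUT[B1] = IN[B0] ⊔ IN[B2] = {a, b, d, e, f}
Applying B1's transfer function to that OUT value gives IN[B1] (row B1 above).

Answer: {b, c, d, e, f}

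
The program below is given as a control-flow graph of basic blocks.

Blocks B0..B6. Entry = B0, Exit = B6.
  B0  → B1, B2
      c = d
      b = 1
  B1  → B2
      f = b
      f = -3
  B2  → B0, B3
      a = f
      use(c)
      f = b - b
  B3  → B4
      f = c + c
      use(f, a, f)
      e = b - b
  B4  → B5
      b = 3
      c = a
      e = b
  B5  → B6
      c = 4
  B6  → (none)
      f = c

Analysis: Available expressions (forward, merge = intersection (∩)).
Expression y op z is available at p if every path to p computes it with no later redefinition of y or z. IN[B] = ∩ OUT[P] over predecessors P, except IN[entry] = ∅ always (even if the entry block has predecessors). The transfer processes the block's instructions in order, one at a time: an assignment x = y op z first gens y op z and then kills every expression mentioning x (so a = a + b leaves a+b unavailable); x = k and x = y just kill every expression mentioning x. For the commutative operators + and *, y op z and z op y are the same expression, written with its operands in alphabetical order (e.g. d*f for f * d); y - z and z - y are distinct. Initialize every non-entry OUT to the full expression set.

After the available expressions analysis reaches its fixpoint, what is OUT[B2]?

Answer: {b-b}

Derivation:
Per-block solution:
  B0: | IN={} | OUT={}
  B1: | IN={} | OUT={}
  B2: | IN={} | OUT={b-b}
  B3: | IN={b-b} | OUT={b-b, c+c}
  B4: | IN={b-b, c+c} | OUT={}
  B5: | IN={} | OUT={}
  B6: | IN={} | OUT={}

Merge at B2: IN[B2] = OUT[B0] ∩ OUT[B1] = {}
Applying B2's transfer function to that IN value gives OUT[B2] (row B2 above).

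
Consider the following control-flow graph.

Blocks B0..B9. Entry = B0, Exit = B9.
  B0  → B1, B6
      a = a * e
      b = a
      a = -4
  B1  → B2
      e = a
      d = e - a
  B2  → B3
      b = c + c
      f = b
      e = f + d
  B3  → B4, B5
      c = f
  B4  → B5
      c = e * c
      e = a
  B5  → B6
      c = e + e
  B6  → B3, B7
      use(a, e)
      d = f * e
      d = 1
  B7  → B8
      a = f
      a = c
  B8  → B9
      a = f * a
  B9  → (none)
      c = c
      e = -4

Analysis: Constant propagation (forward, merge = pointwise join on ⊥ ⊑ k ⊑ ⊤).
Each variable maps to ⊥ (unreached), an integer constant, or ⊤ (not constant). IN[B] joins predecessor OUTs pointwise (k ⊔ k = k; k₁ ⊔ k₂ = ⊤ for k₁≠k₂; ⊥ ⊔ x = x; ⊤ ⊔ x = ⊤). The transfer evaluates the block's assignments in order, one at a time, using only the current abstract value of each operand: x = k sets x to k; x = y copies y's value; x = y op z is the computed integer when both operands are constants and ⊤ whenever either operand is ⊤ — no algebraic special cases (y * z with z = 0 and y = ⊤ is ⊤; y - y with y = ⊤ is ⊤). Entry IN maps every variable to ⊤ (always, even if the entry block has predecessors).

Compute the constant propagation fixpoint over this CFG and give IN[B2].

Fixpoint table:
  B0:  IN=(all ⊤)  OUT={a:-4; rest ⊤}
  B1:  IN={a:-4; rest ⊤}  OUT={a:-4, d:0, e:-4; rest ⊤}
  B2:  IN={a:-4, d:0, e:-4; rest ⊤}  OUT={a:-4, d:0; rest ⊤}
  B3:  IN={a:-4; rest ⊤}  OUT={a:-4; rest ⊤}
  B4:  IN={a:-4; rest ⊤}  OUT={a:-4, e:-4; rest ⊤}
  B5:  IN={a:-4; rest ⊤}  OUT={a:-4; rest ⊤}
  B6:  IN={a:-4; rest ⊤}  OUT={a:-4, d:1; rest ⊤}
  B7:  IN={a:-4, d:1; rest ⊤}  OUT={d:1; rest ⊤}
  B8:  IN={d:1; rest ⊤}  OUT={d:1; rest ⊤}
  B9:  IN={d:1; rest ⊤}  OUT={d:1, e:-4; rest ⊤}

Merge at B2: IN[B2] = OUT[B1] = {a: -4, b: ⊤, c: ⊤, d: 0, e: -4, f: ⊤}

Answer: {a: -4, b: ⊤, c: ⊤, d: 0, e: -4, f: ⊤}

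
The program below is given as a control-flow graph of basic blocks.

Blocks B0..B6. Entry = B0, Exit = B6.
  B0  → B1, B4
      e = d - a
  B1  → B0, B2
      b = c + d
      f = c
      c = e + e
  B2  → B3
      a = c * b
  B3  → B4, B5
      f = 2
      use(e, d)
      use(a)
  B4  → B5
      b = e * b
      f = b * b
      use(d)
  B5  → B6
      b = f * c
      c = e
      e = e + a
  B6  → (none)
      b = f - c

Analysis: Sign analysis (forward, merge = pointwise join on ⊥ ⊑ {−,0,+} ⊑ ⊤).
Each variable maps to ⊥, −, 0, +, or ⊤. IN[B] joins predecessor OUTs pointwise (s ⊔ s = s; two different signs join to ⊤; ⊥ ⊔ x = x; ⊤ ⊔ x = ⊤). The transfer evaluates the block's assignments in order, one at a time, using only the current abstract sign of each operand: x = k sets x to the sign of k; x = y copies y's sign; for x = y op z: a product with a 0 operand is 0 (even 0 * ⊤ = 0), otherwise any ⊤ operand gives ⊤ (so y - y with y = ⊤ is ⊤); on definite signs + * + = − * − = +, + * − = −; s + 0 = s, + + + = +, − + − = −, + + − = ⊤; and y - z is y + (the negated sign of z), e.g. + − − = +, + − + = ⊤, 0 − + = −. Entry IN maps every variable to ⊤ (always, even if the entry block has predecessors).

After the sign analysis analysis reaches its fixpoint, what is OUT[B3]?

Per-block solution:
  B0:   IN=(all ⊤)   OUT=(all ⊤)
  B1:   IN=(all ⊤)   OUT=(all ⊤)
  B2:   IN=(all ⊤)   OUT=(all ⊤)
  B3:   IN=(all ⊤)   OUT={f:+; rest ⊤}
  B4:   IN=(all ⊤)   OUT=(all ⊤)
  B5:   IN=(all ⊤)   OUT=(all ⊤)
  B6:   IN=(all ⊤)   OUT=(all ⊤)

Merge at B3: IN[B3] = OUT[B2] = {a: ⊤, b: ⊤, c: ⊤, d: ⊤, e: ⊤, f: ⊤}
Applying B3's transfer function to that IN value gives OUT[B3] (row B3 above).

Answer: {a: ⊤, b: ⊤, c: ⊤, d: ⊤, e: ⊤, f: +}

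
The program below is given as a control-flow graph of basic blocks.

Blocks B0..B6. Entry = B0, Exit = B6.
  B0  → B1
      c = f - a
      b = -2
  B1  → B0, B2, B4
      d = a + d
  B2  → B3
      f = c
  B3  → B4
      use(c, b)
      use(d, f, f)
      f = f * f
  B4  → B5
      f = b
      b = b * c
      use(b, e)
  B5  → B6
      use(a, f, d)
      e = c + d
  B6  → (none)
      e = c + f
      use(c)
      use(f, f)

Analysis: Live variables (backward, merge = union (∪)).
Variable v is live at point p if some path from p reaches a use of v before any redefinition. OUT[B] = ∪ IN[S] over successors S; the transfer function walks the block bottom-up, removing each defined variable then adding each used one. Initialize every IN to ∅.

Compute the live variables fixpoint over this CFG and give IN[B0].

Fixpoint table:
  B0: | IN={a, d, e, f} | OUT={a, b, c, d, e, f}
  B1: | IN={a, b, c, d, e, f} | OUT={a, b, c, d, e, f}
  B2: | IN={a, b, c, d, e} | OUT={a, b, c, d, e, f}
  B3: | IN={a, b, c, d, e, f} | OUT={a, b, c, d, e}
  B4: | IN={a, b, c, d, e} | OUT={a, c, d, f}
  B5: | IN={a, c, d, f} | OUT={c, f}
  B6: | IN={c, f} | OUT={}

Merge at B0: OUT[B0] = IN[B1] = {a, b, c, d, e, f}
Applying B0's transfer function to that OUT value gives IN[B0] (row B0 above).

Answer: {a, d, e, f}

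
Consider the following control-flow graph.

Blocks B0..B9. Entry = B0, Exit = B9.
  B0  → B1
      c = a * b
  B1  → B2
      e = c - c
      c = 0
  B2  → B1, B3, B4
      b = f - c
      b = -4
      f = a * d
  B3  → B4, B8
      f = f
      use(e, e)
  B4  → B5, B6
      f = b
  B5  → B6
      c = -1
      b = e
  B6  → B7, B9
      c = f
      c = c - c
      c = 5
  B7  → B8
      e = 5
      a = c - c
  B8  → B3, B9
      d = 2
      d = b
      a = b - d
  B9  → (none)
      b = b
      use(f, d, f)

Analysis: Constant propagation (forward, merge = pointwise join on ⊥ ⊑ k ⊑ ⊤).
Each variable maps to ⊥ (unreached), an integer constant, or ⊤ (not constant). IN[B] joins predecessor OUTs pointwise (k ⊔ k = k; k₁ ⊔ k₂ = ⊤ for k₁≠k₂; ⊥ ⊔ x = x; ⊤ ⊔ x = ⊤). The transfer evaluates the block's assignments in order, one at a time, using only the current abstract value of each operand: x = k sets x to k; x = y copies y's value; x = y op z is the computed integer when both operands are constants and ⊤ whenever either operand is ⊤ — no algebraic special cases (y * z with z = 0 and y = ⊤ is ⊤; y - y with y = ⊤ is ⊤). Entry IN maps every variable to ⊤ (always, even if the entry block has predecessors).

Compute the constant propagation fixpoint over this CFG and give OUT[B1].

Answer: {a: ⊤, b: ⊤, c: 0, d: ⊤, e: ⊤, f: ⊤}

Working:
Per-block solution:
  B0: | IN=(all ⊤) | OUT=(all ⊤)
  B1: | IN=(all ⊤) | OUT={c:0; rest ⊤}
  B2: | IN={c:0; rest ⊤} | OUT={b:-4, c:0; rest ⊤}
  B3: | IN=(all ⊤) | OUT=(all ⊤)
  B4: | IN=(all ⊤) | OUT=(all ⊤)
  B5: | IN=(all ⊤) | OUT={c:-1; rest ⊤}
  B6: | IN=(all ⊤) | OUT={c:5; rest ⊤}
  B7: | IN={c:5; rest ⊤} | OUT={a:0, c:5, e:5; rest ⊤}
  B8: | IN=(all ⊤) | OUT=(all ⊤)
  B9: | IN=(all ⊤) | OUT=(all ⊤)

Merge at B1: IN[B1] = OUT[B0] ⊔ OUT[B2] = {a: ⊤, b: ⊤, c: ⊤, d: ⊤, e: ⊤, f: ⊤}
Applying B1's transfer function to that IN value gives OUT[B1] (row B1 above).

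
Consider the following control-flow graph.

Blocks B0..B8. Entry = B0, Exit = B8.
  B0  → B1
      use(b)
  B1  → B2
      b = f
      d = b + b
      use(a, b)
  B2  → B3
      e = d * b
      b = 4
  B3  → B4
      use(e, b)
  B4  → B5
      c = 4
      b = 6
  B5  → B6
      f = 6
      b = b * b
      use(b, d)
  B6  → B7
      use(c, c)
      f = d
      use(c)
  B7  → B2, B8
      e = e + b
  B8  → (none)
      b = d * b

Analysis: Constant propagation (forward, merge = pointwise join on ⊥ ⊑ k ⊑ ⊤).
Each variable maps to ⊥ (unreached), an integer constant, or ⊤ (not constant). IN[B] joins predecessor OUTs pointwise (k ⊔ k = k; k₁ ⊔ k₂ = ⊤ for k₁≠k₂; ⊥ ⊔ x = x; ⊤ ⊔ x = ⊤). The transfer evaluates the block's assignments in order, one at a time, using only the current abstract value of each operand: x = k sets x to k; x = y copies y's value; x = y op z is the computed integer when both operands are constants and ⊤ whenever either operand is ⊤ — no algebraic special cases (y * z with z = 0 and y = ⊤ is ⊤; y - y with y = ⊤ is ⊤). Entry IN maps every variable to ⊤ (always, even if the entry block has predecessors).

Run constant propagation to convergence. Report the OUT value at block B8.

Per-block solution:
  B0:  IN=(all ⊤)  OUT=(all ⊤)
  B1:  IN=(all ⊤)  OUT=(all ⊤)
  B2:  IN=(all ⊤)  OUT={b:4; rest ⊤}
  B3:  IN={b:4; rest ⊤}  OUT={b:4; rest ⊤}
  B4:  IN={b:4; rest ⊤}  OUT={b:6, c:4; rest ⊤}
  B5:  IN={b:6, c:4; rest ⊤}  OUT={b:36, c:4, f:6; rest ⊤}
  B6:  IN={b:36, c:4, f:6; rest ⊤}  OUT={b:36, c:4; rest ⊤}
  B7:  IN={b:36, c:4; rest ⊤}  OUT={b:36, c:4; rest ⊤}
  B8:  IN={b:36, c:4; rest ⊤}  OUT={c:4; rest ⊤}

Merge at B8: IN[B8] = OUT[B7] = {a: ⊤, b: 36, c: 4, d: ⊤, e: ⊤, f: ⊤}
Applying B8's transfer function to that IN value gives OUT[B8] (row B8 above).

Answer: {a: ⊤, b: ⊤, c: 4, d: ⊤, e: ⊤, f: ⊤}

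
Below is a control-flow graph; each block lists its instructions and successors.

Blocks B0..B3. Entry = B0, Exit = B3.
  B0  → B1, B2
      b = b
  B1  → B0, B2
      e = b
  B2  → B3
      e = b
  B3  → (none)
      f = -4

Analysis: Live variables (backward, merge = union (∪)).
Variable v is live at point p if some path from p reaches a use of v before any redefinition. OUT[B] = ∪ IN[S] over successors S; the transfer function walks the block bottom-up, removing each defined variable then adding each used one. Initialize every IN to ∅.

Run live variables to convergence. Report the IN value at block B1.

Answer: {b}

Derivation:
Per-block solution:
  B0:  IN={b}  OUT={b}
  B1:  IN={b}  OUT={b}
  B2:  IN={b}  OUT={}
  B3:  IN={}  OUT={}

Merge at B1: OUT[B1] = IN[B0] ⊔ IN[B2] = {b}
Applying B1's transfer function to that OUT value gives IN[B1] (row B1 above).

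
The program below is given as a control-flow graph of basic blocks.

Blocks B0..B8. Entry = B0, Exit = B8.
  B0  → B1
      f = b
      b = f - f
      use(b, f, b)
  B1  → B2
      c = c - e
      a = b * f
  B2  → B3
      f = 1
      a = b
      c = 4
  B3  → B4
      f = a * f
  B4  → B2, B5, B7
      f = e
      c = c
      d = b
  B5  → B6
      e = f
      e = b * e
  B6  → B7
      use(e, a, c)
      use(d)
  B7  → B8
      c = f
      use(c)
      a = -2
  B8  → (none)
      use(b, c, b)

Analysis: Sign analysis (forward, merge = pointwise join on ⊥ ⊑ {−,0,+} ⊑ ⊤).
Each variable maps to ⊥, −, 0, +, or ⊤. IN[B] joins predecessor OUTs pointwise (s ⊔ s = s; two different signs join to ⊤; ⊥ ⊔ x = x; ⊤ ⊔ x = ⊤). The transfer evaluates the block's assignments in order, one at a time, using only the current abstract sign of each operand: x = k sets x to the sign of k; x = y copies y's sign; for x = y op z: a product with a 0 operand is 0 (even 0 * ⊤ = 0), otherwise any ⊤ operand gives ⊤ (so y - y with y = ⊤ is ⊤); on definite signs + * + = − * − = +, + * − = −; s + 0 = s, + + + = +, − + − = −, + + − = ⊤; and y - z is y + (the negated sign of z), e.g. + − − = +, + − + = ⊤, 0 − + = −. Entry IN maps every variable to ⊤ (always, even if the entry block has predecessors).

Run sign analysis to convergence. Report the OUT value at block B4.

Per-block solution:
  B0:  IN=(all ⊤)  OUT=(all ⊤)
  B1:  IN=(all ⊤)  OUT=(all ⊤)
  B2:  IN=(all ⊤)  OUT={c:+, f:+; rest ⊤}
  B3:  IN={c:+, f:+; rest ⊤}  OUT={c:+; rest ⊤}
  B4:  IN={c:+; rest ⊤}  OUT={c:+; rest ⊤}
  B5:  IN={c:+; rest ⊤}  OUT={c:+; rest ⊤}
  B6:  IN={c:+; rest ⊤}  OUT={c:+; rest ⊤}
  B7:  IN={c:+; rest ⊤}  OUT={a:-; rest ⊤}
  B8:  IN={a:-; rest ⊤}  OUT={a:-; rest ⊤}

Merge at B4: IN[B4] = OUT[B3] = {a: ⊤, b: ⊤, c: +, d: ⊤, e: ⊤, f: ⊤}
Applying B4's transfer function to that IN value gives OUT[B4] (row B4 above).

Answer: {a: ⊤, b: ⊤, c: +, d: ⊤, e: ⊤, f: ⊤}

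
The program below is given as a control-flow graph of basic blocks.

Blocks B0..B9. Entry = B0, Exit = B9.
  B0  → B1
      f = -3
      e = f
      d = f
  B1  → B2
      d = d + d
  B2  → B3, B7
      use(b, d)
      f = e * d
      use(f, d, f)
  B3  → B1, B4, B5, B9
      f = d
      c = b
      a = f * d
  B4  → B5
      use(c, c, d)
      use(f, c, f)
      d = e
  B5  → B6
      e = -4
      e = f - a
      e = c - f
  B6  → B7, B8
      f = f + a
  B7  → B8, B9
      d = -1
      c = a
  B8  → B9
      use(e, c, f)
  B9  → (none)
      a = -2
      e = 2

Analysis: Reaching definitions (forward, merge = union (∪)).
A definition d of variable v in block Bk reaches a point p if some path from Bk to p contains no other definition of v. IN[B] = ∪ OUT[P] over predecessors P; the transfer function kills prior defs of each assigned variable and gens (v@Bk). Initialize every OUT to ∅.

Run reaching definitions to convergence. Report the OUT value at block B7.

Converged values:
  B0: | IN={} | OUT={d@B0, e@B0, f@B0}
  B1: | IN={a@B3, c@B3, d@B0, d@B1, e@B0, f@B0, f@B3} | OUT={a@B3, c@B3, d@B1, e@B0, f@B0, f@B3}
  B2: | IN={a@B3, c@B3, d@B1, e@B0, f@B0, f@B3} | OUT={a@B3, c@B3, d@B1, e@B0, f@B2}
  B3: | IN={a@B3, c@B3, d@B1, e@B0, f@B2} | OUT={a@B3, c@B3, d@B1, e@B0, f@B3}
  B4: | IN={a@B3, c@B3, d@B1, e@B0, f@B3} | OUT={a@B3, c@B3, d@B4, e@B0, f@B3}
  B5: | IN={a@B3, c@B3, d@B1, d@B4, e@B0, f@B3} | OUT={a@B3, c@B3, d@B1, d@B4, e@B5, f@B3}
  B6: | IN={a@B3, c@B3, d@B1, d@B4, e@B5, f@B3} | OUT={a@B3, c@B3, d@B1, d@B4, e@B5, f@B6}
  B7: | IN={a@B3, c@B3, d@B1, d@B4, e@B0, e@B5, f@B2, f@B6} | OUT={a@B3, c@B7, d@B7, e@B0, e@B5, f@B2, f@B6}
  B8: | IN={a@B3, c@B3, c@B7, d@B1, d@B4, d@B7, e@B0, e@B5, f@B2, f@B6} | OUT={a@B3, c@B3, c@B7, d@B1, d@B4, d@B7, e@B0, e@B5, f@B2, f@B6}
  B9: | IN={a@B3, c@B3, c@B7, d@B1, d@B4, d@B7, e@B0, e@B5, f@B2, f@B3, f@B6} | OUT={a@B9, c@B3, c@B7, d@B1, d@B4, d@B7, e@B9, f@B2, f@B3, f@B6}

Merge at B7: IN[B7] = OUT[B2] ⊔ OUT[B6] = {a@B3, c@B3, d@B1, d@B4, e@B0, e@B5, f@B2, f@B6}
Applying B7's transfer function to that IN value gives OUT[B7] (row B7 above).

Answer: {a@B3, c@B7, d@B7, e@B0, e@B5, f@B2, f@B6}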